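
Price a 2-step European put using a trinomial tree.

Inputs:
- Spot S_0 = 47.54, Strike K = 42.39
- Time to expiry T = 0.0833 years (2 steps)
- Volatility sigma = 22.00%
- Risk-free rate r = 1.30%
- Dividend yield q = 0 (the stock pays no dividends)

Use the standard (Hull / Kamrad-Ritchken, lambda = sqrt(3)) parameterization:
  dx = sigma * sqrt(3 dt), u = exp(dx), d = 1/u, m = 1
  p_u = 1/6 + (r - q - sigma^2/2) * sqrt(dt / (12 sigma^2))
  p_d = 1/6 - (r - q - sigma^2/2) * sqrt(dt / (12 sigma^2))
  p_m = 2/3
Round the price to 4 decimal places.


Answer: Price = V(0,0) = 0.0488

Derivation:
dt = T/N = 0.041650; dx = sigma*sqrt(3*dt) = 0.077766
u = exp(dx) = 1.080870; d = 1/u = 0.925181
p_u = 0.163667, p_m = 0.666667, p_d = 0.169666
Discount per step: exp(-r*dt) = 0.999459
Stock lattice S(k, j) with j the centered position index:
  k=0: S(0,+0) = 47.5400
  k=1: S(1,-1) = 43.9831; S(1,+0) = 47.5400; S(1,+1) = 51.3846
  k=2: S(2,-2) = 40.6923; S(2,-1) = 43.9831; S(2,+0) = 47.5400; S(2,+1) = 51.3846; S(2,+2) = 55.5400
Terminal payoffs V(N, j) = max(K - S_T, 0):
  V(2,-2) = 1.697692; V(2,-1) = 0.000000; V(2,+0) = 0.000000; V(2,+1) = 0.000000; V(2,+2) = 0.000000
Backward induction: V(k, j) = exp(-r*dt) * [p_u * V(k+1, j+1) + p_m * V(k+1, j) + p_d * V(k+1, j-1)]
  V(1,-1) = exp(-r*dt) * [p_u*0.000000 + p_m*0.000000 + p_d*1.697692] = 0.287885
  V(1,+0) = exp(-r*dt) * [p_u*0.000000 + p_m*0.000000 + p_d*0.000000] = 0.000000
  V(1,+1) = exp(-r*dt) * [p_u*0.000000 + p_m*0.000000 + p_d*0.000000] = 0.000000
  V(0,+0) = exp(-r*dt) * [p_u*0.000000 + p_m*0.000000 + p_d*0.287885] = 0.048818


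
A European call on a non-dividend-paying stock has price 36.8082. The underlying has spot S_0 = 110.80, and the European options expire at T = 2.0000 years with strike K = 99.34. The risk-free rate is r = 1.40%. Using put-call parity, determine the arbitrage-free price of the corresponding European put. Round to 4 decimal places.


Put-call parity: C - P = S_0 * exp(-qT) - K * exp(-rT).
S_0 * exp(-qT) = 110.8000 * 1.00000000 = 110.80000000
K * exp(-rT) = 99.3400 * 0.97238837 = 96.59706036
P = C - S*exp(-qT) + K*exp(-rT)
P = 36.8082 - 110.80000000 + 96.59706036 = 22.6053

Answer: Put price = 22.6053


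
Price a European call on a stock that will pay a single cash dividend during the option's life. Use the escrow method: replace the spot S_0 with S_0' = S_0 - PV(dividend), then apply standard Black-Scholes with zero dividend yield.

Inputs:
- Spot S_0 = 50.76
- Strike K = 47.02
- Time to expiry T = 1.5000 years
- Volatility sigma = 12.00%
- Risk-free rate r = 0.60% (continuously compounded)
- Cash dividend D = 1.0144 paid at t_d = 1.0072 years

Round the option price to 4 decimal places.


Answer: Price = 4.6734

Derivation:
PV(D) = D * exp(-r * t_d) = 1.0144 * 0.99397502 = 1.00828826
S_0' = S_0 - PV(D) = 50.7600 - 1.00828826 = 49.75171174
d1 = (ln(S_0'/K) + (r + sigma^2/2)*T) / (sigma*sqrt(T)) = 0.51896405
d2 = d1 - sigma*sqrt(T) = 0.37199466
exp(-rT) = 0.99104038
N(d1) = 0.69810709; N(d2) = 0.64505159
C = S_0' * N(d1) - K * exp(-rT) * N(d2) = 49.75171174 * 0.69810709 - 47.0200 * 0.99104038 * 0.64505159 = 4.6734


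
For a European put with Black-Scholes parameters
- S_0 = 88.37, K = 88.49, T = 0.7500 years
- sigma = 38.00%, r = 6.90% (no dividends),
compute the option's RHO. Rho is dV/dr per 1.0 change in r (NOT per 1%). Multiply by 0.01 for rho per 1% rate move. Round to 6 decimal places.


d1 = 0.3176732941; d2 = -0.0114163594
phi(d1) = 0.3793118101; exp(-qT) = 1.0000000000; exp(-rT) = 0.9495662287
N(-d2) = 0.5045543695
Rho = -K*T*exp(-rT)*N(-d2) = -88.4900 * 0.7500 * 0.9495662287 * 0.5045543695 = -31.797186

Answer: Rho = -31.797186


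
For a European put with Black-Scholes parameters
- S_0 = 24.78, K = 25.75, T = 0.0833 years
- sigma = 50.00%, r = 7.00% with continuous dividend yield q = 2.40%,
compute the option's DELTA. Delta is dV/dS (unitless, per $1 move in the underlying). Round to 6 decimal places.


d1 = -0.1673734947; d2 = -0.3116821916
phi(d1) = 0.3933932715; exp(-qT) = 0.9980027971; exp(-rT) = 0.9941859673
N(-d1) = 0.5664619104
Delta = -exp(-qT) * N(-d1) = -0.9980027971 * 0.5664619104 = -0.565331

Answer: Delta = -0.565331


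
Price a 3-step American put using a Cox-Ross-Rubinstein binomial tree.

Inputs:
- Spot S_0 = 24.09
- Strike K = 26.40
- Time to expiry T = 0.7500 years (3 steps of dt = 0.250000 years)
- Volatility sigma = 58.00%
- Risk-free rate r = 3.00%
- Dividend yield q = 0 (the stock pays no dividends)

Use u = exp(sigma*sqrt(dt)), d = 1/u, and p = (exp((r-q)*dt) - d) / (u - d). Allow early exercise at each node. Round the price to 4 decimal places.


dt = T/N = 0.250000
u = exp(sigma*sqrt(dt)) = 1.336427; d = 1/u = 0.748264
p = (exp((r-q)*dt) - d) / (u - d) = 0.440803
Discount per step: exp(-r*dt) = 0.992528
Stock lattice S(k, i) with i counting down-moves:
  k=0: S(0,0) = 24.0900
  k=1: S(1,0) = 32.1945; S(1,1) = 18.0257
  k=2: S(2,0) = 43.0257; S(2,1) = 24.0900; S(2,2) = 13.4880
  k=3: S(3,0) = 57.5007; S(3,1) = 32.1945; S(3,2) = 18.0257; S(3,3) = 10.0925
Terminal payoffs V(N, i) = max(K - S_T, 0):
  V(3,0) = 0.000000; V(3,1) = 0.000000; V(3,2) = 8.374331; V(3,3) = 16.307457
Backward induction: V(k, i) = exp(-r*dt) * [p * V(k+1, i) + (1-p) * V(k+1, i+1)]; then take max(V_cont, immediate exercise) for American.
  V(2,0) = exp(-r*dt) * [p*0.000000 + (1-p)*0.000000] = 0.000000; exercise = 0.000000; V(2,0) = max -> 0.000000
  V(2,1) = exp(-r*dt) * [p*0.000000 + (1-p)*8.374331] = 4.647907; exercise = 2.310000; V(2,1) = max -> 4.647907
  V(2,2) = exp(-r*dt) * [p*8.374331 + (1-p)*16.307457] = 12.714789; exercise = 12.912048; V(2,2) = max -> 12.912048
  V(1,0) = exp(-r*dt) * [p*0.000000 + (1-p)*4.647907] = 2.579674; exercise = 0.000000; V(1,0) = max -> 2.579674
  V(1,1) = exp(-r*dt) * [p*4.647907 + (1-p)*12.912048] = 9.199928; exercise = 8.374331; V(1,1) = max -> 9.199928
  V(0,0) = exp(-r*dt) * [p*2.579674 + (1-p)*9.199928] = 6.234762; exercise = 2.310000; V(0,0) = max -> 6.234762

Answer: Price = V(0,0) = 6.2348


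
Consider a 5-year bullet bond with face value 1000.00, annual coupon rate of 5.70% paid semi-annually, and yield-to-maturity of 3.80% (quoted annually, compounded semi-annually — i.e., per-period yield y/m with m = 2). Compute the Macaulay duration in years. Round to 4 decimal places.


Coupon per period c = face * coupon_rate / m = 28.500000
Periods per year m = 2; per-period yield y/m = 0.019000
Number of cashflows N = 10
Cashflows (t years, CF_t, discount factor 1/(1+y/m)^(m*t), PV):
  t = 0.5000: CF_t = 28.500000, DF = 0.981354, PV = 27.968597
  t = 1.0000: CF_t = 28.500000, DF = 0.963056, PV = 27.447102
  t = 1.5000: CF_t = 28.500000, DF = 0.945099, PV = 26.935330
  t = 2.0000: CF_t = 28.500000, DF = 0.927477, PV = 26.433102
  t = 2.5000: CF_t = 28.500000, DF = 0.910184, PV = 25.940237
  t = 3.0000: CF_t = 28.500000, DF = 0.893213, PV = 25.456562
  t = 3.5000: CF_t = 28.500000, DF = 0.876558, PV = 24.981906
  t = 4.0000: CF_t = 28.500000, DF = 0.860214, PV = 24.516100
  t = 4.5000: CF_t = 28.500000, DF = 0.844175, PV = 24.058980
  t = 5.0000: CF_t = 1028.500000, DF = 0.828434, PV = 852.044850
Price P = sum_t PV_t = 1085.782766
Macaulay numerator sum_t t * PV_t:
  t * PV_t at t = 0.5000: 13.984298
  t * PV_t at t = 1.0000: 27.447102
  t * PV_t at t = 1.5000: 40.402996
  t * PV_t at t = 2.0000: 52.866203
  t * PV_t at t = 2.5000: 64.850593
  t * PV_t at t = 3.0000: 76.369687
  t * PV_t at t = 3.5000: 87.436671
  t * PV_t at t = 4.0000: 98.064401
  t * PV_t at t = 4.5000: 108.265408
  t * PV_t at t = 5.0000: 4260.224252
Macaulay duration D = (sum_t t * PV_t) / P = 4829.911611 / 1085.782766 = 4.448322

Answer: Macaulay duration = 4.4483 years


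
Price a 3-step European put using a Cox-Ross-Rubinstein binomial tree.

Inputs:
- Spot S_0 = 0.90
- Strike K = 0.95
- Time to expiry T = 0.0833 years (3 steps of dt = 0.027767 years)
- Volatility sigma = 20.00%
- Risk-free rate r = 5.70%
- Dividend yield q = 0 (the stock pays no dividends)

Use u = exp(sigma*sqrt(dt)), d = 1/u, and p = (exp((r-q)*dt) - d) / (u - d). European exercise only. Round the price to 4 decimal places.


dt = T/N = 0.027767
u = exp(sigma*sqrt(dt)) = 1.033888; d = 1/u = 0.967223
p = (exp((r-q)*dt) - d) / (u - d) = 0.515429
Discount per step: exp(-r*dt) = 0.998419
Stock lattice S(k, i) with i counting down-moves:
  k=0: S(0,0) = 0.9000
  k=1: S(1,0) = 0.9305; S(1,1) = 0.8705
  k=2: S(2,0) = 0.9620; S(2,1) = 0.9000; S(2,2) = 0.8420
  k=3: S(3,0) = 0.9946; S(3,1) = 0.9305; S(3,2) = 0.8705; S(3,3) = 0.8144
Terminal payoffs V(N, i) = max(K - S_T, 0):
  V(3,0) = 0.000000; V(3,1) = 0.019501; V(3,2) = 0.079500; V(3,3) = 0.135630
Backward induction: V(k, i) = exp(-r*dt) * [p * V(k+1, i) + (1-p) * V(k+1, i+1)].
  V(2,0) = exp(-r*dt) * [p*0.000000 + (1-p)*0.019501] = 0.009434
  V(2,1) = exp(-r*dt) * [p*0.019501 + (1-p)*0.079500] = 0.048498
  V(2,2) = exp(-r*dt) * [p*0.079500 + (1-p)*0.135630] = 0.106530
  V(1,0) = exp(-r*dt) * [p*0.009434 + (1-p)*0.048498] = 0.028319
  V(1,1) = exp(-r*dt) * [p*0.048498 + (1-p)*0.106530] = 0.076497
  V(0,0) = exp(-r*dt) * [p*0.028319 + (1-p)*0.076497] = 0.051583

Answer: Price = V(0,0) = 0.0516


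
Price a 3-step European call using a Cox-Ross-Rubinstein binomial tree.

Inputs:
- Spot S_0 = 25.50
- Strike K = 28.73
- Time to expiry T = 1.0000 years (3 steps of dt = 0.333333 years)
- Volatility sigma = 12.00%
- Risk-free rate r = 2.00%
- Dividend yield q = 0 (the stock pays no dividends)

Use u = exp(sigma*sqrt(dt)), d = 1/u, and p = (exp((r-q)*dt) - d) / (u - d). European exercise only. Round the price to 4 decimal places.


dt = T/N = 0.333333
u = exp(sigma*sqrt(dt)) = 1.071738; d = 1/u = 0.933063
p = (exp((r-q)*dt) - d) / (u - d) = 0.530921
Discount per step: exp(-r*dt) = 0.993356
Stock lattice S(k, i) with i counting down-moves:
  k=0: S(0,0) = 25.5000
  k=1: S(1,0) = 27.3293; S(1,1) = 23.7931
  k=2: S(2,0) = 29.2899; S(2,1) = 25.5000; S(2,2) = 22.2005
  k=3: S(3,0) = 31.3911; S(3,1) = 27.3293; S(3,2) = 23.7931; S(3,3) = 20.7145
Terminal payoffs V(N, i) = max(S_T - K, 0):
  V(3,0) = 2.661104; V(3,1) = 0.000000; V(3,2) = 0.000000; V(3,3) = 0.000000
Backward induction: V(k, i) = exp(-r*dt) * [p * V(k+1, i) + (1-p) * V(k+1, i+1)].
  V(2,0) = exp(-r*dt) * [p*2.661104 + (1-p)*0.000000] = 1.403449
  V(2,1) = exp(-r*dt) * [p*0.000000 + (1-p)*0.000000] = 0.000000
  V(2,2) = exp(-r*dt) * [p*0.000000 + (1-p)*0.000000] = 0.000000
  V(1,0) = exp(-r*dt) * [p*1.403449 + (1-p)*0.000000] = 0.740170
  V(1,1) = exp(-r*dt) * [p*0.000000 + (1-p)*0.000000] = 0.000000
  V(0,0) = exp(-r*dt) * [p*0.740170 + (1-p)*0.000000] = 0.390361

Answer: Price = V(0,0) = 0.3904


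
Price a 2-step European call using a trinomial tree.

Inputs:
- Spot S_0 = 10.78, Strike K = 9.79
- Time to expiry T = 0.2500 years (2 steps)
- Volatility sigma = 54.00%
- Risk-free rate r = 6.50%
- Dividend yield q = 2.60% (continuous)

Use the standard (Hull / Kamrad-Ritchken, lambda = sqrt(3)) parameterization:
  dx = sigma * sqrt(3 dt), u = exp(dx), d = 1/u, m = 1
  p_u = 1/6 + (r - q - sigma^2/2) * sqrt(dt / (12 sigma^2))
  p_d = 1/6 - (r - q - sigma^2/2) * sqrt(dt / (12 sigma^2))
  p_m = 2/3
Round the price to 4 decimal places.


Answer: Price = V(0,0) = 1.7225

Derivation:
dt = T/N = 0.125000; dx = sigma*sqrt(3*dt) = 0.330681
u = exp(dx) = 1.391916; d = 1/u = 0.718434
p_u = 0.146481, p_m = 0.666667, p_d = 0.186852
Discount per step: exp(-r*dt) = 0.991908
Stock lattice S(k, j) with j the centered position index:
  k=0: S(0,+0) = 10.7800
  k=1: S(1,-1) = 7.7447; S(1,+0) = 10.7800; S(1,+1) = 15.0049
  k=2: S(2,-2) = 5.5641; S(2,-1) = 7.7447; S(2,+0) = 10.7800; S(2,+1) = 15.0049; S(2,+2) = 20.8855
Terminal payoffs V(N, j) = max(S_T - K, 0):
  V(2,-2) = 0.000000; V(2,-1) = 0.000000; V(2,+0) = 0.990000; V(2,+1) = 5.214853; V(2,+2) = 11.095493
Backward induction: V(k, j) = exp(-r*dt) * [p_u * V(k+1, j+1) + p_m * V(k+1, j) + p_d * V(k+1, j-1)]
  V(1,-1) = exp(-r*dt) * [p_u*0.990000 + p_m*0.000000 + p_d*0.000000] = 0.143843
  V(1,+0) = exp(-r*dt) * [p_u*5.214853 + p_m*0.990000 + p_d*0.000000] = 1.412355
  V(1,+1) = exp(-r*dt) * [p_u*11.095493 + p_m*5.214853 + p_d*0.990000] = 5.244050
  V(0,+0) = exp(-r*dt) * [p_u*5.244050 + p_m*1.412355 + p_d*0.143843] = 1.722549


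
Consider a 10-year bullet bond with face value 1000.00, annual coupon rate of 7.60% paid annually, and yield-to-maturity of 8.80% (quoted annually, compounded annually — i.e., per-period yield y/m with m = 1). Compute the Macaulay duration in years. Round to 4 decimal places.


Answer: Macaulay duration = 7.2323 years

Derivation:
Coupon per period c = face * coupon_rate / m = 76.000000
Periods per year m = 1; per-period yield y/m = 0.088000
Number of cashflows N = 10
Cashflows (t years, CF_t, discount factor 1/(1+y/m)^(m*t), PV):
  t = 1.0000: CF_t = 76.000000, DF = 0.919118, PV = 69.852941
  t = 2.0000: CF_t = 76.000000, DF = 0.844777, PV = 64.203071
  t = 3.0000: CF_t = 76.000000, DF = 0.776450, PV = 59.010175
  t = 4.0000: CF_t = 76.000000, DF = 0.713649, PV = 54.237294
  t = 5.0000: CF_t = 76.000000, DF = 0.655927, PV = 49.850454
  t = 6.0000: CF_t = 76.000000, DF = 0.602874, PV = 45.818432
  t = 7.0000: CF_t = 76.000000, DF = 0.554112, PV = 42.112529
  t = 8.0000: CF_t = 76.000000, DF = 0.509294, PV = 38.706369
  t = 9.0000: CF_t = 76.000000, DF = 0.468101, PV = 35.575707
  t = 10.0000: CF_t = 1076.000000, DF = 0.430240, PV = 462.938519
Price P = sum_t PV_t = 922.305490
Macaulay numerator sum_t t * PV_t:
  t * PV_t at t = 1.0000: 69.852941
  t * PV_t at t = 2.0000: 128.406142
  t * PV_t at t = 3.0000: 177.030526
  t * PV_t at t = 4.0000: 216.949175
  t * PV_t at t = 5.0000: 249.252269
  t * PV_t at t = 6.0000: 274.910590
  t * PV_t at t = 7.0000: 294.787704
  t * PV_t at t = 8.0000: 309.650950
  t * PV_t at t = 9.0000: 320.181359
  t * PV_t at t = 10.0000: 4629.385187
Macaulay duration D = (sum_t t * PV_t) / P = 6670.406843 / 922.305490 = 7.232318


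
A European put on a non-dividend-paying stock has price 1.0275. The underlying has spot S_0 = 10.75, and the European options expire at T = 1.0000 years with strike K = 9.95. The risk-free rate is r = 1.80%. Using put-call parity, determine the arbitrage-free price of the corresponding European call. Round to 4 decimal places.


Answer: Call price = 2.0050

Derivation:
Put-call parity: C - P = S_0 * exp(-qT) - K * exp(-rT).
S_0 * exp(-qT) = 10.7500 * 1.00000000 = 10.75000000
K * exp(-rT) = 9.9500 * 0.98216103 = 9.77250227
C = P + S*exp(-qT) - K*exp(-rT)
C = 1.0275 + 10.75000000 - 9.77250227 = 2.0050


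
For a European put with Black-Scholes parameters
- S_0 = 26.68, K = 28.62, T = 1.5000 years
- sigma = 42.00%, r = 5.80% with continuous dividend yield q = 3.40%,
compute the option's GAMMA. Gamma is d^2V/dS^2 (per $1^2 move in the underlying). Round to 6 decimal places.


d1 = 0.1907266940; d2 = -0.3236661520
phi(d1) = 0.3917517741; exp(-qT) = 0.9502786705; exp(-rT) = 0.9166770956
Gamma = exp(-qT) * phi(d1) / (S * sigma * sqrt(T)) = 0.9502786705 * 0.3917517741 / (26.6800 * 0.4200 * 1.2247448714) = 0.027126

Answer: Gamma = 0.027126


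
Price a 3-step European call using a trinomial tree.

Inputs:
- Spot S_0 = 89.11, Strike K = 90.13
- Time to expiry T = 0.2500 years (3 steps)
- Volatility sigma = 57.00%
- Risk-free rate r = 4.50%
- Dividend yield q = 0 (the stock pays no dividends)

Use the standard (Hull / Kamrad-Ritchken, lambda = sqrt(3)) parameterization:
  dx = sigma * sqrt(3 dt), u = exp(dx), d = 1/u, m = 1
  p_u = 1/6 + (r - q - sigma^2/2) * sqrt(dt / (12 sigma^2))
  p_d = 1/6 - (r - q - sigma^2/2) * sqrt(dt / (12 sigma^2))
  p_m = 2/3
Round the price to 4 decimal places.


Answer: Price = V(0,0) = 9.3116

Derivation:
dt = T/N = 0.083333; dx = sigma*sqrt(3*dt) = 0.285000
u = exp(dx) = 1.329762; d = 1/u = 0.752014
p_u = 0.149496, p_m = 0.666667, p_d = 0.183838
Discount per step: exp(-r*dt) = 0.996257
Stock lattice S(k, j) with j the centered position index:
  k=0: S(0,+0) = 89.1100
  k=1: S(1,-1) = 67.0120; S(1,+0) = 89.1100; S(1,+1) = 118.4951
  k=2: S(2,-2) = 50.3940; S(2,-1) = 67.0120; S(2,+0) = 89.1100; S(2,+1) = 118.4951; S(2,+2) = 157.5703
  k=3: S(3,-3) = 37.8970; S(3,-2) = 50.3940; S(3,-1) = 67.0120; S(3,+0) = 89.1100; S(3,+1) = 118.4951; S(3,+2) = 157.5703; S(3,+3) = 209.5310
Terminal payoffs V(N, j) = max(S_T - K, 0):
  V(3,-3) = 0.000000; V(3,-2) = 0.000000; V(3,-1) = 0.000000; V(3,+0) = 0.000000; V(3,+1) = 28.365094; V(3,+2) = 67.440277; V(3,+3) = 119.400971
Backward induction: V(k, j) = exp(-r*dt) * [p_u * V(k+1, j+1) + p_m * V(k+1, j) + p_d * V(k+1, j-1)]
  V(2,-2) = exp(-r*dt) * [p_u*0.000000 + p_m*0.000000 + p_d*0.000000] = 0.000000
  V(2,-1) = exp(-r*dt) * [p_u*0.000000 + p_m*0.000000 + p_d*0.000000] = 0.000000
  V(2,+0) = exp(-r*dt) * [p_u*28.365094 + p_m*0.000000 + p_d*0.000000] = 4.224585
  V(2,+1) = exp(-r*dt) * [p_u*67.440277 + p_m*28.365094 + p_d*0.000000] = 28.883572
  V(2,+2) = exp(-r*dt) * [p_u*119.400971 + p_m*67.440277 + p_d*28.365094] = 67.770066
  V(1,-1) = exp(-r*dt) * [p_u*4.224585 + p_m*0.000000 + p_d*0.000000] = 0.629193
  V(1,+0) = exp(-r*dt) * [p_u*28.883572 + p_m*4.224585 + p_d*0.000000] = 7.107654
  V(1,+1) = exp(-r*dt) * [p_u*67.770066 + p_m*28.883572 + p_d*4.224585] = 30.050778
  V(0,+0) = exp(-r*dt) * [p_u*30.050778 + p_m*7.107654 + p_d*0.629193] = 9.311581


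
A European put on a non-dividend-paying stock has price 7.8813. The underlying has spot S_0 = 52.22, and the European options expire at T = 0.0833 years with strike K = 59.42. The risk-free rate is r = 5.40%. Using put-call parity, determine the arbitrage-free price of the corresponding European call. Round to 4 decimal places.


Put-call parity: C - P = S_0 * exp(-qT) - K * exp(-rT).
S_0 * exp(-qT) = 52.2200 * 1.00000000 = 52.22000000
K * exp(-rT) = 59.4200 * 0.99551190 = 59.15331720
C = P + S*exp(-qT) - K*exp(-rT)
C = 7.8813 + 52.22000000 - 59.15331720 = 0.9480

Answer: Call price = 0.9480


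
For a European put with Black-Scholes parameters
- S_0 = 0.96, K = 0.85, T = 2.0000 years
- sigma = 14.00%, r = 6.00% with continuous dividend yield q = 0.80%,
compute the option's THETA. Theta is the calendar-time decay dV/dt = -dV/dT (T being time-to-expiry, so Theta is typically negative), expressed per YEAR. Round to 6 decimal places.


Answer: Theta = -0.002736

Derivation:
d1 = 1.2389366152; d2 = 1.0409467165
phi(d1) = 0.1851811949; exp(-qT) = 0.9841273201; exp(-rT) = 0.8869204367
Theta = -S*exp(-qT)*phi(d1)*sigma/(2*sqrt(T)) + r*K*exp(-rT)*N(-d2) - q*S*exp(-qT)*N(-d1)
N(-d1) = 0.1076844862; N(-d2) = 0.1489501392; sqrt(T) = 1.4142135624
Term 1 = -0.9600 * 0.9841273201 * 0.1851811949 * 0.1400 / (2 * 1.4142135624) = -0.0086596920
Term 2 = 0.0600 * 0.8500 * 0.8869204367 * 0.1489501392 = 0.0067374530
Term 3 = -0.0080 * 0.9600 * 0.9841273201 * 0.1076844862 = -0.0008138899
Theta = -0.0086596920 + (0.0067374530) + (-0.0008138899) = -0.002736


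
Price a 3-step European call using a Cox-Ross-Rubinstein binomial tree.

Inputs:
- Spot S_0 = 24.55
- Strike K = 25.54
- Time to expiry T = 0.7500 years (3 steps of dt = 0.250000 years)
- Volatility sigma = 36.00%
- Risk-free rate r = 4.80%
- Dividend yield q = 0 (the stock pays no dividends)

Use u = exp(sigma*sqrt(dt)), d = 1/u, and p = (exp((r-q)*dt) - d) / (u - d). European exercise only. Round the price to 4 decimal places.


Answer: Price = V(0,0) = 3.2255

Derivation:
dt = T/N = 0.250000
u = exp(sigma*sqrt(dt)) = 1.197217; d = 1/u = 0.835270
p = (exp((r-q)*dt) - d) / (u - d) = 0.488475
Discount per step: exp(-r*dt) = 0.988072
Stock lattice S(k, i) with i counting down-moves:
  k=0: S(0,0) = 24.5500
  k=1: S(1,0) = 29.3917; S(1,1) = 20.5059
  k=2: S(2,0) = 35.1882; S(2,1) = 24.5500; S(2,2) = 17.1280
  k=3: S(3,0) = 42.1280; S(3,1) = 29.3917; S(3,2) = 20.5059; S(3,3) = 14.3065
Terminal payoffs V(N, i) = max(S_T - K, 0):
  V(3,0) = 16.587968; V(3,1) = 3.851686; V(3,2) = 0.000000; V(3,3) = 0.000000
Backward induction: V(k, i) = exp(-r*dt) * [p * V(k+1, i) + (1-p) * V(k+1, i+1)].
  V(2,0) = exp(-r*dt) * [p*16.587968 + (1-p)*3.851686] = 9.952886
  V(2,1) = exp(-r*dt) * [p*3.851686 + (1-p)*0.000000] = 1.859009
  V(2,2) = exp(-r*dt) * [p*0.000000 + (1-p)*0.000000] = 0.000000
  V(1,0) = exp(-r*dt) * [p*9.952886 + (1-p)*1.859009] = 5.743329
  V(1,1) = exp(-r*dt) * [p*1.859009 + (1-p)*0.000000] = 0.897247
  V(0,0) = exp(-r*dt) * [p*5.743329 + (1-p)*0.897247] = 3.225497


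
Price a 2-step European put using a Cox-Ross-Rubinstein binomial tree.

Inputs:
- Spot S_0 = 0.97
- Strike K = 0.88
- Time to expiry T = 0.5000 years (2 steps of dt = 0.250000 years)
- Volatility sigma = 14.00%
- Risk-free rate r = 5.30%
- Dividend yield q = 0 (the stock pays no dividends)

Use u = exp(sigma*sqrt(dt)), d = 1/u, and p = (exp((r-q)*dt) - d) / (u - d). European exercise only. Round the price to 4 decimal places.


dt = T/N = 0.250000
u = exp(sigma*sqrt(dt)) = 1.072508; d = 1/u = 0.932394
p = (exp((r-q)*dt) - d) / (u - d) = 0.577702
Discount per step: exp(-r*dt) = 0.986837
Stock lattice S(k, i) with i counting down-moves:
  k=0: S(0,0) = 0.9700
  k=1: S(1,0) = 1.0403; S(1,1) = 0.9044
  k=2: S(2,0) = 1.1158; S(2,1) = 0.9700; S(2,2) = 0.8433
Terminal payoffs V(N, i) = max(K - S_T, 0):
  V(2,0) = 0.000000; V(2,1) = 0.000000; V(2,2) = 0.036723
Backward induction: V(k, i) = exp(-r*dt) * [p * V(k+1, i) + (1-p) * V(k+1, i+1)].
  V(1,0) = exp(-r*dt) * [p*0.000000 + (1-p)*0.000000] = 0.000000
  V(1,1) = exp(-r*dt) * [p*0.000000 + (1-p)*0.036723] = 0.015304
  V(0,0) = exp(-r*dt) * [p*0.000000 + (1-p)*0.015304] = 0.006378

Answer: Price = V(0,0) = 0.0064


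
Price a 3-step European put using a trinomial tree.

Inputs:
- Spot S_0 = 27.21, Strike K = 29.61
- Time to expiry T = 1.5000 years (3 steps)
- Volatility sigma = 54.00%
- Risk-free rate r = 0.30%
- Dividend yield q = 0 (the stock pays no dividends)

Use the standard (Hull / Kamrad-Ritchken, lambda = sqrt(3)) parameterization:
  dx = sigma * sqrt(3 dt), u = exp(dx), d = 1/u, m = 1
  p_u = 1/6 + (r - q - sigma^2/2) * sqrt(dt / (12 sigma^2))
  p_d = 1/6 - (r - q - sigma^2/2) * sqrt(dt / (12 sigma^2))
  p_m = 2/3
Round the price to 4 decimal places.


Answer: Price = V(0,0) = 8.2035

Derivation:
dt = T/N = 0.500000; dx = sigma*sqrt(3*dt) = 0.661362
u = exp(dx) = 1.937430; d = 1/u = 0.516148
p_u = 0.112687, p_m = 0.666667, p_d = 0.220646
Discount per step: exp(-r*dt) = 0.998501
Stock lattice S(k, j) with j the centered position index:
  k=0: S(0,+0) = 27.2100
  k=1: S(1,-1) = 14.0444; S(1,+0) = 27.2100; S(1,+1) = 52.7175
  k=2: S(2,-2) = 7.2490; S(2,-1) = 14.0444; S(2,+0) = 27.2100; S(2,+1) = 52.7175; S(2,+2) = 102.1364
  k=3: S(3,-3) = 3.7415; S(3,-2) = 7.2490; S(3,-1) = 14.0444; S(3,+0) = 27.2100; S(3,+1) = 52.7175; S(3,+2) = 102.1364; S(3,+3) = 197.8821
Terminal payoffs V(N, j) = max(K - S_T, 0):
  V(3,-3) = 25.868458; V(3,-2) = 22.361025; V(3,-1) = 15.565620; V(3,+0) = 2.400000; V(3,+1) = 0.000000; V(3,+2) = 0.000000; V(3,+3) = 0.000000
Backward induction: V(k, j) = exp(-r*dt) * [p_u * V(k+1, j+1) + p_m * V(k+1, j) + p_d * V(k+1, j-1)]
  V(2,-2) = exp(-r*dt) * [p_u*15.565620 + p_m*22.361025 + p_d*25.868458] = 22.335643
  V(2,-1) = exp(-r*dt) * [p_u*2.400000 + p_m*15.565620 + p_d*22.361025] = 15.558049
  V(2,+0) = exp(-r*dt) * [p_u*0.000000 + p_m*2.400000 + p_d*15.565620] = 5.026948
  V(2,+1) = exp(-r*dt) * [p_u*0.000000 + p_m*0.000000 + p_d*2.400000] = 0.528757
  V(2,+2) = exp(-r*dt) * [p_u*0.000000 + p_m*0.000000 + p_d*0.000000] = 0.000000
  V(1,-1) = exp(-r*dt) * [p_u*5.026948 + p_m*15.558049 + p_d*22.335643] = 15.842997
  V(1,+0) = exp(-r*dt) * [p_u*0.528757 + p_m*5.026948 + p_d*15.558049] = 6.833449
  V(1,+1) = exp(-r*dt) * [p_u*0.000000 + p_m*0.528757 + p_d*5.026948] = 1.459491
  V(0,+0) = exp(-r*dt) * [p_u*1.459491 + p_m*6.833449 + p_d*15.842997] = 8.203480


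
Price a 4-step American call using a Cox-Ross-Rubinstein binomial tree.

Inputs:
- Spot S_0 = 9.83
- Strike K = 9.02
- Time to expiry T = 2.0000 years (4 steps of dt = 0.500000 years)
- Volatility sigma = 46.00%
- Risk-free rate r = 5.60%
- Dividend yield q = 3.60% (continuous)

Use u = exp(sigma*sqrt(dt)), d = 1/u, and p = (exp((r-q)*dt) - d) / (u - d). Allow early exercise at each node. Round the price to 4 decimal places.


Answer: Price = V(0,0) = 2.7870

Derivation:
dt = T/N = 0.500000
u = exp(sigma*sqrt(dt)) = 1.384403; d = 1/u = 0.722333
p = (exp((r-q)*dt) - d) / (u - d) = 0.434572
Discount per step: exp(-r*dt) = 0.972388
Stock lattice S(k, i) with i counting down-moves:
  k=0: S(0,0) = 9.8300
  k=1: S(1,0) = 13.6087; S(1,1) = 7.1005
  k=2: S(2,0) = 18.8399; S(2,1) = 9.8300; S(2,2) = 5.1289
  k=3: S(3,0) = 26.0820; S(3,1) = 13.6087; S(3,2) = 7.1005; S(3,3) = 3.7048
  k=4: S(4,0) = 36.1080; S(4,1) = 18.8399; S(4,2) = 9.8300; S(4,3) = 5.1289; S(4,4) = 2.6761
Terminal payoffs V(N, i) = max(S_T - K, 0):
  V(4,0) = 27.088035; V(4,1) = 9.819904; V(4,2) = 0.810000; V(4,3) = 0.000000; V(4,4) = 0.000000
Backward induction: V(k, i) = exp(-r*dt) * [p * V(k+1, i) + (1-p) * V(k+1, i+1)]; then take max(V_cont, immediate exercise) for American.
  V(3,0) = exp(-r*dt) * [p*27.088035 + (1-p)*9.819904] = 16.845803; exercise = 17.062023; V(3,0) = max -> 17.062023
  V(3,1) = exp(-r*dt) * [p*9.819904 + (1-p)*0.810000] = 4.594975; exercise = 4.588683; V(3,1) = max -> 4.594975
  V(3,2) = exp(-r*dt) * [p*0.810000 + (1-p)*0.000000] = 0.342284; exercise = 0.000000; V(3,2) = max -> 0.342284
  V(3,3) = exp(-r*dt) * [p*0.000000 + (1-p)*0.000000] = 0.000000; exercise = 0.000000; V(3,3) = max -> 0.000000
  V(2,0) = exp(-r*dt) * [p*17.062023 + (1-p)*4.594975] = 9.736336; exercise = 9.819904; V(2,0) = max -> 9.819904
  V(2,1) = exp(-r*dt) * [p*4.594975 + (1-p)*0.342284] = 2.129905; exercise = 0.810000; V(2,1) = max -> 2.129905
  V(2,2) = exp(-r*dt) * [p*0.342284 + (1-p)*0.000000] = 0.144640; exercise = 0.000000; V(2,2) = max -> 0.144640
  V(1,0) = exp(-r*dt) * [p*9.819904 + (1-p)*2.129905] = 5.320679; exercise = 4.588683; V(1,0) = max -> 5.320679
  V(1,1) = exp(-r*dt) * [p*2.129905 + (1-p)*0.144640] = 0.979565; exercise = 0.000000; V(1,1) = max -> 0.979565
  V(0,0) = exp(-r*dt) * [p*5.320679 + (1-p)*0.979565] = 2.786955; exercise = 0.810000; V(0,0) = max -> 2.786955


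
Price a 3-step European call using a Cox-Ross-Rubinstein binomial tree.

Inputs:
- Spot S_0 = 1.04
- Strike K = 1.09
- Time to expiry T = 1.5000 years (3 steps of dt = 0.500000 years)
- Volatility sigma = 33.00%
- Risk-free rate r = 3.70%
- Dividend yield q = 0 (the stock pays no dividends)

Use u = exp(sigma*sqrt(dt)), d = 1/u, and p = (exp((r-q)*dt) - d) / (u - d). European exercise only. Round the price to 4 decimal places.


dt = T/N = 0.500000
u = exp(sigma*sqrt(dt)) = 1.262817; d = 1/u = 0.791880
p = (exp((r-q)*dt) - d) / (u - d) = 0.481576
Discount per step: exp(-r*dt) = 0.981670
Stock lattice S(k, i) with i counting down-moves:
  k=0: S(0,0) = 1.0400
  k=1: S(1,0) = 1.3133; S(1,1) = 0.8236
  k=2: S(2,0) = 1.6585; S(2,1) = 1.0400; S(2,2) = 0.6522
  k=3: S(3,0) = 2.0944; S(3,1) = 1.3133; S(3,2) = 0.8236; S(3,3) = 0.5164
Terminal payoffs V(N, i) = max(S_T - K, 0):
  V(3,0) = 1.004378; V(3,1) = 0.223330; V(3,2) = 0.000000; V(3,3) = 0.000000
Backward induction: V(k, i) = exp(-r*dt) * [p * V(k+1, i) + (1-p) * V(k+1, i+1)].
  V(2,0) = exp(-r*dt) * [p*1.004378 + (1-p)*0.223330] = 0.588476
  V(2,1) = exp(-r*dt) * [p*0.223330 + (1-p)*0.000000] = 0.105579
  V(2,2) = exp(-r*dt) * [p*0.000000 + (1-p)*0.000000] = 0.000000
  V(1,0) = exp(-r*dt) * [p*0.588476 + (1-p)*0.105579] = 0.331933
  V(1,1) = exp(-r*dt) * [p*0.105579 + (1-p)*0.000000] = 0.049912
  V(0,0) = exp(-r*dt) * [p*0.331933 + (1-p)*0.049912] = 0.182322

Answer: Price = V(0,0) = 0.1823


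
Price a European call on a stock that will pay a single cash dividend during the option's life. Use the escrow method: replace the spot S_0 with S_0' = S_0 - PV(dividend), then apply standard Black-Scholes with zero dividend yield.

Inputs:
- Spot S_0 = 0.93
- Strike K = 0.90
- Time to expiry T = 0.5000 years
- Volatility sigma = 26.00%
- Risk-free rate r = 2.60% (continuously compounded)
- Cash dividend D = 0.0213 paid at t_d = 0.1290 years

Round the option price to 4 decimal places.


Answer: Price = 0.0765

Derivation:
PV(D) = D * exp(-r * t_d) = 0.0213 * 0.99665162 = 0.02122868
S_0' = S_0 - PV(D) = 0.9300 - 0.02122868 = 0.90877132
d1 = (ln(S_0'/K) + (r + sigma^2/2)*T) / (sigma*sqrt(T)) = 0.21538868
d2 = d1 - sigma*sqrt(T) = 0.03154091
exp(-rT) = 0.98708414
N(d1) = 0.58526785; N(d2) = 0.51258092
C = S_0' * N(d1) - K * exp(-rT) * N(d2) = 0.90877132 * 0.58526785 - 0.9000 * 0.98708414 * 0.51258092 = 0.0765


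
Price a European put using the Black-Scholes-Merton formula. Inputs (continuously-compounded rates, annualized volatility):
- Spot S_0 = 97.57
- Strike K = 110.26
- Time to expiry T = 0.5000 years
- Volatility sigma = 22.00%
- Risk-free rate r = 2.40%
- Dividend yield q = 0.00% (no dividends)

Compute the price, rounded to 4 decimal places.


Answer: Price = 13.6284

Derivation:
d1 = (ln(S/K) + (r - q + 0.5*sigma^2) * T) / (sigma * sqrt(T)) = -0.63106802
d2 = d1 - sigma * sqrt(T) = -0.78663151
exp(-rT) = 0.98807171; exp(-qT) = 1.00000000
P = K * exp(-rT) * N(-d2) - S_0 * exp(-qT) * N(-d1)
N(-d1) = 0.73600197; N(-d2) = 0.78425120
P = 110.2600 * 0.98807171 * 0.78425120 - 97.5700 * 1.00000000 * 0.73600197 = 13.6284


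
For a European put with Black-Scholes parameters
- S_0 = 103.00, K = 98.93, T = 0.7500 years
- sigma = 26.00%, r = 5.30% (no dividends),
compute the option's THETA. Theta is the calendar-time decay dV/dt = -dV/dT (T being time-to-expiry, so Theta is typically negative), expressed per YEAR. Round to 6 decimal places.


d1 = 0.4681709302; d2 = 0.2430043252
phi(d1) = 0.3575319525; exp(-qT) = 1.0000000000; exp(-rT) = 0.9610296665
Theta = -S*exp(-qT)*phi(d1)*sigma/(2*sqrt(T)) + r*K*exp(-rT)*N(-d2) - q*S*exp(-qT)*N(-d1)
N(-d1) = 0.3198311794; N(-d2) = 0.4040010234; sqrt(T) = 0.8660254038
Term 1 = -103.0000 * 1.0000000000 * 0.3575319525 * 0.2600 / (2 * 0.8660254038) = -5.5279589063
Term 2 = 0.0530 * 98.9300 * 0.9610296665 * 0.4040010234 = 2.0357438819
Term 3 = 0 (no dividend yield, q = 0)
Theta = -5.5279589063 + (2.0357438819) + (0.0000000000) = -3.492215

Answer: Theta = -3.492215


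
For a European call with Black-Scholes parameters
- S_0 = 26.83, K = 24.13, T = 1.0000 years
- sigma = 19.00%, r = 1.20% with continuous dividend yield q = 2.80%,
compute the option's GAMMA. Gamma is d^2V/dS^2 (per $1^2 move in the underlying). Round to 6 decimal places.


Answer: Gamma = 0.064724

Derivation:
d1 = 0.5690251832; d2 = 0.3790251832
phi(d1) = 0.3393126373; exp(-qT) = 0.9723883668; exp(-rT) = 0.9880717129
Gamma = exp(-qT) * phi(d1) / (S * sigma * sqrt(T)) = 0.9723883668 * 0.3393126373 / (26.8300 * 0.1900 * 1.0000000000) = 0.064724


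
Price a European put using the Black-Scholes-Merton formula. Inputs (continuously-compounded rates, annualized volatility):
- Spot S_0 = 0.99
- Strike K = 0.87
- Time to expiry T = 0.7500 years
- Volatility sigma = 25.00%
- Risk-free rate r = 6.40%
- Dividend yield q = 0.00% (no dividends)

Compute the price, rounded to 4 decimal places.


d1 = (ln(S/K) + (r - q + 0.5*sigma^2) * T) / (sigma * sqrt(T)) = 0.92675910
d2 = d1 - sigma * sqrt(T) = 0.71025275
exp(-rT) = 0.95313379; exp(-qT) = 1.00000000
P = K * exp(-rT) * N(-d2) - S_0 * exp(-qT) * N(-d1)
N(-d1) = 0.17702581; N(-d2) = 0.23877371
P = 0.8700 * 0.95313379 * 0.23877371 - 0.9900 * 1.00000000 * 0.17702581 = 0.0227

Answer: Price = 0.0227


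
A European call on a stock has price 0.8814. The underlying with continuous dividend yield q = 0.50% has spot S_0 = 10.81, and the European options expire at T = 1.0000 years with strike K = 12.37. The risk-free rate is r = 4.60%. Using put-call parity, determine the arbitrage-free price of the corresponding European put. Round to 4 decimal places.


Answer: Put price = 1.9392

Derivation:
Put-call parity: C - P = S_0 * exp(-qT) - K * exp(-rT).
S_0 * exp(-qT) = 10.8100 * 0.99501248 = 10.75608490
K * exp(-rT) = 12.3700 * 0.95504196 = 11.81386907
P = C - S*exp(-qT) + K*exp(-rT)
P = 0.8814 - 10.75608490 + 11.81386907 = 1.9392


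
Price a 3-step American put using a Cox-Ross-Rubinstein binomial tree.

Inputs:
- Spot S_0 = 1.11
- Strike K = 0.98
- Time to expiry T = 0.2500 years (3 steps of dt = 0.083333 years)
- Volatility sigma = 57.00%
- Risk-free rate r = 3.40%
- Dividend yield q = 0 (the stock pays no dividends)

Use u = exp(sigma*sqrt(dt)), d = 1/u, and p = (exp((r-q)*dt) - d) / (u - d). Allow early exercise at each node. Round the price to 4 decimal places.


dt = T/N = 0.083333
u = exp(sigma*sqrt(dt)) = 1.178856; d = 1/u = 0.848280
p = (exp((r-q)*dt) - d) / (u - d) = 0.467539
Discount per step: exp(-r*dt) = 0.997171
Stock lattice S(k, i) with i counting down-moves:
  k=0: S(0,0) = 1.1100
  k=1: S(1,0) = 1.3085; S(1,1) = 0.9416
  k=2: S(2,0) = 1.5426; S(2,1) = 1.1100; S(2,2) = 0.7987
  k=3: S(3,0) = 1.8185; S(3,1) = 1.3085; S(3,2) = 0.9416; S(3,3) = 0.6775
Terminal payoffs V(N, i) = max(K - S_T, 0):
  V(3,0) = 0.000000; V(3,1) = 0.000000; V(3,2) = 0.038409; V(3,3) = 0.302452
Backward induction: V(k, i) = exp(-r*dt) * [p * V(k+1, i) + (1-p) * V(k+1, i+1)]; then take max(V_cont, immediate exercise) for American.
  V(2,0) = exp(-r*dt) * [p*0.000000 + (1-p)*0.000000] = 0.000000; exercise = 0.000000; V(2,0) = max -> 0.000000
  V(2,1) = exp(-r*dt) * [p*0.000000 + (1-p)*0.038409] = 0.020394; exercise = 0.000000; V(2,1) = max -> 0.020394
  V(2,2) = exp(-r*dt) * [p*0.038409 + (1-p)*0.302452] = 0.178495; exercise = 0.181268; V(2,2) = max -> 0.181268
  V(1,0) = exp(-r*dt) * [p*0.000000 + (1-p)*0.020394] = 0.010828; exercise = 0.000000; V(1,0) = max -> 0.010828
  V(1,1) = exp(-r*dt) * [p*0.020394 + (1-p)*0.181268] = 0.105753; exercise = 0.038409; V(1,1) = max -> 0.105753
  V(0,0) = exp(-r*dt) * [p*0.010828 + (1-p)*0.105753] = 0.061198; exercise = 0.000000; V(0,0) = max -> 0.061198

Answer: Price = V(0,0) = 0.0612


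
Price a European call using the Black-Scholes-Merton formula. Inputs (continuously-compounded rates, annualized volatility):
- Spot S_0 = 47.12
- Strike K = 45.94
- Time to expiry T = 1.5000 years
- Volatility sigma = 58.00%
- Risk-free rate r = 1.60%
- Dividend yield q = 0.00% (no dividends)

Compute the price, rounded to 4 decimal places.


d1 = (ln(S/K) + (r - q + 0.5*sigma^2) * T) / (sigma * sqrt(T)) = 0.42466458
d2 = d1 - sigma * sqrt(T) = -0.28568745
exp(-rT) = 0.97628571; exp(-qT) = 1.00000000
C = S_0 * exp(-qT) * N(d1) - K * exp(-rT) * N(d2)
N(d1) = 0.66445939; N(d2) = 0.38755876
C = 47.1200 * 1.00000000 * 0.66445939 - 45.9400 * 0.97628571 * 0.38755876 = 13.9271

Answer: Price = 13.9271


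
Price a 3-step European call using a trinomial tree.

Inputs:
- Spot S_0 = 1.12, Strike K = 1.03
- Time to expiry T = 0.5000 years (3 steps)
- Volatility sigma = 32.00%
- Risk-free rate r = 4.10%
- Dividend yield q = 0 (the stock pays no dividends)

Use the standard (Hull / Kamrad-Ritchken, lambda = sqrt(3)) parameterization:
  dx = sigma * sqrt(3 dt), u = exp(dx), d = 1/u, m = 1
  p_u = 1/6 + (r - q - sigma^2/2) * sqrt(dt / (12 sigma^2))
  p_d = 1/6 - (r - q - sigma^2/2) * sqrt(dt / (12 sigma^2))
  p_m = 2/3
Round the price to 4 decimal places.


dt = T/N = 0.166667; dx = sigma*sqrt(3*dt) = 0.226274
u = exp(dx) = 1.253919; d = 1/u = 0.797499
p_u = 0.162910, p_m = 0.666667, p_d = 0.170423
Discount per step: exp(-r*dt) = 0.993190
Stock lattice S(k, j) with j the centered position index:
  k=0: S(0,+0) = 1.1200
  k=1: S(1,-1) = 0.8932; S(1,+0) = 1.1200; S(1,+1) = 1.4044
  k=2: S(2,-2) = 0.7123; S(2,-1) = 0.8932; S(2,+0) = 1.1200; S(2,+1) = 1.4044; S(2,+2) = 1.7610
  k=3: S(3,-3) = 0.5681; S(3,-2) = 0.7123; S(3,-1) = 0.8932; S(3,+0) = 1.1200; S(3,+1) = 1.4044; S(3,+2) = 1.7610; S(3,+3) = 2.2081
Terminal payoffs V(N, j) = max(S_T - K, 0):
  V(3,-3) = 0.000000; V(3,-2) = 0.000000; V(3,-1) = 0.000000; V(3,+0) = 0.090000; V(3,+1) = 0.374390; V(3,+2) = 0.730992; V(3,+3) = 1.178141
Backward induction: V(k, j) = exp(-r*dt) * [p_u * V(k+1, j+1) + p_m * V(k+1, j) + p_d * V(k+1, j-1)]
  V(2,-2) = exp(-r*dt) * [p_u*0.000000 + p_m*0.000000 + p_d*0.000000] = 0.000000
  V(2,-1) = exp(-r*dt) * [p_u*0.090000 + p_m*0.000000 + p_d*0.000000] = 0.014562
  V(2,+0) = exp(-r*dt) * [p_u*0.374390 + p_m*0.090000 + p_d*0.000000] = 0.120168
  V(2,+1) = exp(-r*dt) * [p_u*0.730992 + p_m*0.374390 + p_d*0.090000] = 0.381402
  V(2,+2) = exp(-r*dt) * [p_u*1.178141 + p_m*0.730992 + p_d*0.374390] = 0.738003
  V(1,-1) = exp(-r*dt) * [p_u*0.120168 + p_m*0.014562 + p_d*0.000000] = 0.029085
  V(1,+0) = exp(-r*dt) * [p_u*0.381402 + p_m*0.120168 + p_d*0.014562] = 0.143742
  V(1,+1) = exp(-r*dt) * [p_u*0.738003 + p_m*0.381402 + p_d*0.120168] = 0.392286
  V(0,+0) = exp(-r*dt) * [p_u*0.392286 + p_m*0.143742 + p_d*0.029085] = 0.163571

Answer: Price = V(0,0) = 0.1636


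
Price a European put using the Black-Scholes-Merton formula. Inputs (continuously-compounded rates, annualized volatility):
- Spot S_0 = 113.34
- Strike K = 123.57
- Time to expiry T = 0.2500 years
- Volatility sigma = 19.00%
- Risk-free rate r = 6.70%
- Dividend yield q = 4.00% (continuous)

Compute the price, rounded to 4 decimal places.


d1 = (ln(S/K) + (r - q + 0.5*sigma^2) * T) / (sigma * sqrt(T)) = -0.79108575
d2 = d1 - sigma * sqrt(T) = -0.88608575
exp(-rT) = 0.98338950; exp(-qT) = 0.99004983
P = K * exp(-rT) * N(-d2) - S_0 * exp(-qT) * N(-d1)
N(-d1) = 0.78555302; N(-d2) = 0.81221434
P = 123.5700 * 0.98338950 * 0.81221434 - 113.3400 * 0.99004983 * 0.78555302 = 10.5495

Answer: Price = 10.5495


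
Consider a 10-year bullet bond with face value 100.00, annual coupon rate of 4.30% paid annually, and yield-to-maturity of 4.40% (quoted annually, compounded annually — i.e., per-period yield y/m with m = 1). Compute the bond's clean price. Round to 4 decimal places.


Answer: Price = 99.2048

Derivation:
Coupon per period c = face * coupon_rate / m = 4.300000
Periods per year m = 1; per-period yield y/m = 0.044000
Number of cashflows N = 10
Cashflows (t years, CF_t, discount factor 1/(1+y/m)^(m*t), PV):
  t = 1.0000: CF_t = 4.300000, DF = 0.957854, PV = 4.118774
  t = 2.0000: CF_t = 4.300000, DF = 0.917485, PV = 3.945186
  t = 3.0000: CF_t = 4.300000, DF = 0.878817, PV = 3.778914
  t = 4.0000: CF_t = 4.300000, DF = 0.841779, PV = 3.619649
  t = 5.0000: CF_t = 4.300000, DF = 0.806302, PV = 3.467097
  t = 6.0000: CF_t = 4.300000, DF = 0.772320, PV = 3.320974
  t = 7.0000: CF_t = 4.300000, DF = 0.739770, PV = 3.181009
  t = 8.0000: CF_t = 4.300000, DF = 0.708592, PV = 3.046944
  t = 9.0000: CF_t = 4.300000, DF = 0.678728, PV = 2.918529
  t = 10.0000: CF_t = 104.300000, DF = 0.650122, PV = 67.807748
Price P = sum_t PV_t = 99.204823


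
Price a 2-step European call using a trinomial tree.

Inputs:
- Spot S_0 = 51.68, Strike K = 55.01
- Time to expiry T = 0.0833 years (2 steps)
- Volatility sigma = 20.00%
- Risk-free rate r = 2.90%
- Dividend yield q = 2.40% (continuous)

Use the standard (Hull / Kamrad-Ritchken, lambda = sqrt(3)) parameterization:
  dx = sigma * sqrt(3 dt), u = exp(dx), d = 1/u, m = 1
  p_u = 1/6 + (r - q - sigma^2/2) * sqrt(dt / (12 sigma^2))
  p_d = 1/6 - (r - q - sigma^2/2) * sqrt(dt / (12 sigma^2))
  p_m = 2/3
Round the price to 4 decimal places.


dt = T/N = 0.041650; dx = sigma*sqrt(3*dt) = 0.070697
u = exp(dx) = 1.073255; d = 1/u = 0.931745
p_u = 0.162248, p_m = 0.666667, p_d = 0.171085
Discount per step: exp(-r*dt) = 0.998793
Stock lattice S(k, j) with j the centered position index:
  k=0: S(0,+0) = 51.6800
  k=1: S(1,-1) = 48.1526; S(1,+0) = 51.6800; S(1,+1) = 55.4658
  k=2: S(2,-2) = 44.8659; S(2,-1) = 48.1526; S(2,+0) = 51.6800; S(2,+1) = 55.4658; S(2,+2) = 59.5290
Terminal payoffs V(N, j) = max(S_T - K, 0):
  V(2,-2) = 0.000000; V(2,-1) = 0.000000; V(2,+0) = 0.000000; V(2,+1) = 0.455843; V(2,+2) = 4.519020
Backward induction: V(k, j) = exp(-r*dt) * [p_u * V(k+1, j+1) + p_m * V(k+1, j) + p_d * V(k+1, j-1)]
  V(1,-1) = exp(-r*dt) * [p_u*0.000000 + p_m*0.000000 + p_d*0.000000] = 0.000000
  V(1,+0) = exp(-r*dt) * [p_u*0.455843 + p_m*0.000000 + p_d*0.000000] = 0.073870
  V(1,+1) = exp(-r*dt) * [p_u*4.519020 + p_m*0.455843 + p_d*0.000000] = 1.035846
  V(0,+0) = exp(-r*dt) * [p_u*1.035846 + p_m*0.073870 + p_d*0.000000] = 0.217049

Answer: Price = V(0,0) = 0.2170


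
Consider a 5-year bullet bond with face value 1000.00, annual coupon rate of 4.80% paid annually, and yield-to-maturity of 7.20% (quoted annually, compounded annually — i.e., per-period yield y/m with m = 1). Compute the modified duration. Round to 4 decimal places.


Coupon per period c = face * coupon_rate / m = 48.000000
Periods per year m = 1; per-period yield y/m = 0.072000
Number of cashflows N = 5
Cashflows (t years, CF_t, discount factor 1/(1+y/m)^(m*t), PV):
  t = 1.0000: CF_t = 48.000000, DF = 0.932836, PV = 44.776119
  t = 2.0000: CF_t = 48.000000, DF = 0.870183, PV = 41.768768
  t = 3.0000: CF_t = 48.000000, DF = 0.811738, PV = 38.963403
  t = 4.0000: CF_t = 48.000000, DF = 0.757218, PV = 36.346458
  t = 5.0000: CF_t = 1048.000000, DF = 0.706360, PV = 740.265238
Price P = sum_t PV_t = 902.119987
First compute Macaulay numerator sum_t t * PV_t:
  t * PV_t at t = 1.0000: 44.776119
  t * PV_t at t = 2.0000: 83.537536
  t * PV_t at t = 3.0000: 116.890209
  t * PV_t at t = 4.0000: 145.385832
  t * PV_t at t = 5.0000: 3701.326190
Macaulay duration D = 4091.915887 / 902.119987 = 4.535889
Modified duration = D / (1 + y/m) = 4.535889 / (1 + 0.072000) = 4.231239

Answer: Modified duration = 4.2312
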